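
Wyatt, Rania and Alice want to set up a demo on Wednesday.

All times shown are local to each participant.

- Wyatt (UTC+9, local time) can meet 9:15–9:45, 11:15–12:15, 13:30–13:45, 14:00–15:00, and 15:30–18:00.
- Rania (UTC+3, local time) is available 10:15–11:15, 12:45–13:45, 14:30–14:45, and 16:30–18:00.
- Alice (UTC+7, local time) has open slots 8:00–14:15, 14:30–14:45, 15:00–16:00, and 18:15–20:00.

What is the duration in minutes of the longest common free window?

15 minutes

Wyatt → UTC: 00:15–00:45, 02:15–03:15, 04:30–04:45, 05:00–06:00, 06:30–09:00.
Rania → UTC: 07:15–08:15, 09:45–10:45, 11:30–11:45, 13:30–15:00.
Alice → UTC: 01:00–07:15, 07:30–07:45, 08:00–09:00, 11:15–13:00.
Wyatt ∩ Rania: 07:15–08:15.
Wyatt ∩ Rania ∩ Alice: 07:30–07:45, 08:00–08:15.
Common window lengths: 15, 15 min; longest is 15.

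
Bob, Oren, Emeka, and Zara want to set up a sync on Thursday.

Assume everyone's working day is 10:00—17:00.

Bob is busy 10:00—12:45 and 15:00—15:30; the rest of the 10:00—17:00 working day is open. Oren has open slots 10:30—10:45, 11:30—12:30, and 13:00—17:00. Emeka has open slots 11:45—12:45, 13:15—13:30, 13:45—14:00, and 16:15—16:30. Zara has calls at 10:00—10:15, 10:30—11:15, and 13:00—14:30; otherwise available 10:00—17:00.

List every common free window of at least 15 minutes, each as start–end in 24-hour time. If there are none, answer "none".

Bob free within 10:00–17:00: 12:45–15:00, 15:30–17:00.
Zara free within 10:00–17:00: 10:15–10:30, 11:15–13:00, 14:30–17:00.
Bob ∩ Oren: 13:00–15:00, 15:30–17:00.
Bob ∩ Oren ∩ Emeka: 13:15–13:30, 13:45–14:00, 16:15–16:30.
Bob ∩ Oren ∩ Emeka ∩ Zara: 16:15–16:30.
Windows ≥ 15 min: 16:15–16:30.

16:15–16:30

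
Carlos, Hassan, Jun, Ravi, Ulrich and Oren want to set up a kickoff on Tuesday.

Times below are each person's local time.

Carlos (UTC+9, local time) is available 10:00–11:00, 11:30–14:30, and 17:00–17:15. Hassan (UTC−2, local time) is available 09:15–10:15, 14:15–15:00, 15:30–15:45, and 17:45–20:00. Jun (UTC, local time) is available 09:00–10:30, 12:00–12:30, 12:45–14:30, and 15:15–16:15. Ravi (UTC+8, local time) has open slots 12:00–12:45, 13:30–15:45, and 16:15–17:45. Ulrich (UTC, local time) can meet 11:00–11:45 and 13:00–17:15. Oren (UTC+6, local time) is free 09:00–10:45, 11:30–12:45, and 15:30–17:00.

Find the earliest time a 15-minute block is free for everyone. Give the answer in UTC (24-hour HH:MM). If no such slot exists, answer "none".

Carlos → UTC: 01:00–02:00, 02:30–05:30, 08:00–08:15.
Hassan → UTC: 11:15–12:15, 16:15–17:00, 17:30–17:45, 19:45–22:00.
Jun → UTC: 09:00–10:30, 12:00–12:30, 12:45–14:30, 15:15–16:15.
Ravi → UTC: 04:00–04:45, 05:30–07:45, 08:15–09:45.
Ulrich → UTC: 11:00–11:45, 13:00–17:15.
Oren → UTC: 03:00–04:45, 05:30–06:45, 09:30–11:00.
Carlos ∩ Hassan: (none).
Carlos ∩ Hassan ∩ Jun: (none).
Carlos ∩ Hassan ∩ Jun ∩ Ravi: (none).
Carlos ∩ Hassan ∩ Jun ∩ Ravi ∩ Ulrich: (none).
Carlos ∩ Hassan ∩ Jun ∩ Ravi ∩ Ulrich ∩ Oren: (none).
Windows ≥ 15 min: (none).

none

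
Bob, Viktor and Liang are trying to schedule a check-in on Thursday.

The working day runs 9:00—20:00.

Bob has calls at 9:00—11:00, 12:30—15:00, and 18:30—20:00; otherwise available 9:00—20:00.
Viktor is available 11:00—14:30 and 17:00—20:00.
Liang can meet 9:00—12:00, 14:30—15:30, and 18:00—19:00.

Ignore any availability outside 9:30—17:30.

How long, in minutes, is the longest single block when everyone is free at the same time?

60 minutes

Bob free within 09:00–20:00: 11:00–12:30, 15:00–18:30.
Bob ∩ Viktor: 11:00–12:30, 17:00–18:30.
Bob ∩ Viktor ∩ Liang: 11:00–12:00, 18:00–18:30.
Restricted to 09:30–17:30: 11:00–12:00.
Single common window of 60 minutes.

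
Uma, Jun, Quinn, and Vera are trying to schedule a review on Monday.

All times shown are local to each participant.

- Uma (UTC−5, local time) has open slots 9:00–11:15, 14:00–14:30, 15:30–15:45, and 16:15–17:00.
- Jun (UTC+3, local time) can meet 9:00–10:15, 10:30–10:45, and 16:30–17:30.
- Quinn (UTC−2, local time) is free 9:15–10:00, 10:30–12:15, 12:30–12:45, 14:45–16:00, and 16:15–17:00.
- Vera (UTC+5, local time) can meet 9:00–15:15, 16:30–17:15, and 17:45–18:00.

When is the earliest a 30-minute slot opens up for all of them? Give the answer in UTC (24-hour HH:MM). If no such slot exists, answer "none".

Uma → UTC: 14:00–16:15, 19:00–19:30, 20:30–20:45, 21:15–22:00.
Jun → UTC: 06:00–07:15, 07:30–07:45, 13:30–14:30.
Quinn → UTC: 11:15–12:00, 12:30–14:15, 14:30–14:45, 16:45–18:00, 18:15–19:00.
Vera → UTC: 04:00–10:15, 11:30–12:15, 12:45–13:00.
Uma ∩ Jun: 14:00–14:30.
Uma ∩ Jun ∩ Quinn: 14:00–14:15.
Uma ∩ Jun ∩ Quinn ∩ Vera: (none).
Windows ≥ 30 min: (none).

none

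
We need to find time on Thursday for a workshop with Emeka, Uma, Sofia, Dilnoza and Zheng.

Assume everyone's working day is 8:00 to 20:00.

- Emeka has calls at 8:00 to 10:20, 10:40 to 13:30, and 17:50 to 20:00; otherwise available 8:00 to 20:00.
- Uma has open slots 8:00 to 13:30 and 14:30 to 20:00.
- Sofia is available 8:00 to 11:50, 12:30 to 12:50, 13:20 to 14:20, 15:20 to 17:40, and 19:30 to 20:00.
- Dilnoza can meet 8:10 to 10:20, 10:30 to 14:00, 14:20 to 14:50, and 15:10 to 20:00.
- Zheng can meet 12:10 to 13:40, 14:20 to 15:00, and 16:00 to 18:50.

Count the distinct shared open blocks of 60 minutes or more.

1

Emeka free within 08:00–20:00: 10:20–10:40, 13:30–17:50.
Emeka ∩ Uma: 10:20–10:40, 14:30–17:50.
Emeka ∩ Uma ∩ Sofia: 10:20–10:40, 15:20–17:40.
Emeka ∩ Uma ∩ Sofia ∩ Dilnoza: 10:30–10:40, 15:20–17:40.
Emeka ∩ Uma ∩ Sofia ∩ Dilnoza ∩ Zheng: 16:00–17:40.
Windows ≥ 60 min: 16:00–17:40.
That's 1 window.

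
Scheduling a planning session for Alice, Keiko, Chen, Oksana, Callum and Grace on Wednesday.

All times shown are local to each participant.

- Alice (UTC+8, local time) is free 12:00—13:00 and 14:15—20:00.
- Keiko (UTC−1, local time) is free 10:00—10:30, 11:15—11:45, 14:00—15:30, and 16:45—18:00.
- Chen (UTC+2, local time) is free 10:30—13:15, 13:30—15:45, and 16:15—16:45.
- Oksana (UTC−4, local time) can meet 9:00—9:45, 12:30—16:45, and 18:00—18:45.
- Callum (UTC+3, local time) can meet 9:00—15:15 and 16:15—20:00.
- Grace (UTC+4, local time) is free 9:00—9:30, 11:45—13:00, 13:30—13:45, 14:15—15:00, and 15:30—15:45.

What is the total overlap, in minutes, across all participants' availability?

0 minutes

Alice → UTC: 04:00–05:00, 06:15–12:00.
Keiko → UTC: 11:00–11:30, 12:15–12:45, 15:00–16:30, 17:45–19:00.
Chen → UTC: 08:30–11:15, 11:30–13:45, 14:15–14:45.
Oksana → UTC: 13:00–13:45, 16:30–20:45, 22:00–22:45.
Callum → UTC: 06:00–12:15, 13:15–17:00.
Grace → UTC: 05:00–05:30, 07:45–09:00, 09:30–09:45, 10:15–11:00, 11:30–11:45.
Alice ∩ Keiko: 11:00–11:30.
Alice ∩ Keiko ∩ Chen: 11:00–11:15.
Alice ∩ Keiko ∩ Chen ∩ Oksana: (none).
Alice ∩ Keiko ∩ Chen ∩ Oksana ∩ Callum: (none).
Alice ∩ Keiko ∩ Chen ∩ Oksana ∩ Callum ∩ Grace: (none).
Total common minutes: 0.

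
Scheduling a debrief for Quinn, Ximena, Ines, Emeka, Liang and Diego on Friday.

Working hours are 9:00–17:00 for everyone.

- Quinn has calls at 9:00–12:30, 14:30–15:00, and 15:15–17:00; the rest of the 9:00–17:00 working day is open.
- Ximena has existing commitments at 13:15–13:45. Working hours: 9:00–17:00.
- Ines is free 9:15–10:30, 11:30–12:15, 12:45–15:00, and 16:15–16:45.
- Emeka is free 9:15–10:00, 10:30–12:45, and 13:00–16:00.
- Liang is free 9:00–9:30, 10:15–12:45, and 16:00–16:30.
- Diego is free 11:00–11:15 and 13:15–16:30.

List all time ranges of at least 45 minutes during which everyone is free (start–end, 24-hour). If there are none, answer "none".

none

Quinn free within 09:00–17:00: 12:30–14:30, 15:00–15:15.
Ximena free within 09:00–17:00: 09:00–13:15, 13:45–17:00.
Quinn ∩ Ximena: 12:30–13:15, 13:45–14:30, 15:00–15:15.
Quinn ∩ Ximena ∩ Ines: 12:45–13:15, 13:45–14:30.
Quinn ∩ Ximena ∩ Ines ∩ Emeka: 13:00–13:15, 13:45–14:30.
Quinn ∩ Ximena ∩ Ines ∩ Emeka ∩ Liang: (none).
Quinn ∩ Ximena ∩ Ines ∩ Emeka ∩ Liang ∩ Diego: (none).
Windows ≥ 45 min: (none).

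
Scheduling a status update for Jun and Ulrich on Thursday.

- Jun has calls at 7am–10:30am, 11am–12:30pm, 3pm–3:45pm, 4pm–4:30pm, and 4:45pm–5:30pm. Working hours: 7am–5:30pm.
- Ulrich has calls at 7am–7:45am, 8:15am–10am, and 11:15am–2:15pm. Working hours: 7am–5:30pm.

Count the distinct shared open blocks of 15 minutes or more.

4

Jun free within 07:00–17:30: 10:30–11:00, 12:30–15:00, 15:45–16:00, 16:30–16:45.
Ulrich free within 07:00–17:30: 07:45–08:15, 10:00–11:15, 14:15–17:30.
Jun ∩ Ulrich: 10:30–11:00, 14:15–15:00, 15:45–16:00, 16:30–16:45.
Windows ≥ 15 min: 10:30–11:00, 14:15–15:00, 15:45–16:00, 16:30–16:45.
That's 4 windows.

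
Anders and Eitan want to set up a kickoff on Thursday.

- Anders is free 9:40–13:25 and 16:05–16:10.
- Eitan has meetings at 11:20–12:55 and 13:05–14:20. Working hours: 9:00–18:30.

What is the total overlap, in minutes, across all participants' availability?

115 minutes

Eitan free within 09:00–18:30: 09:00–11:20, 12:55–13:05, 14:20–18:30.
Anders ∩ Eitan: 09:40–11:20, 12:55–13:05, 16:05–16:10.
Total common minutes: 100 + 10 + 5 = 115.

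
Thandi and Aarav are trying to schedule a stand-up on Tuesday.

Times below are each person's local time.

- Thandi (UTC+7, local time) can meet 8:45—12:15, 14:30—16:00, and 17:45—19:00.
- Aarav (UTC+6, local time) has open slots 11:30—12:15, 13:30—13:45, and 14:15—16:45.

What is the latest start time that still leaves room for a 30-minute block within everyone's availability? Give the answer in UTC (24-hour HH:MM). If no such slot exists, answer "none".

Thandi → UTC: 01:45–05:15, 07:30–09:00, 10:45–12:00.
Aarav → UTC: 05:30–06:15, 07:30–07:45, 08:15–10:45.
Thandi ∩ Aarav: 07:30–07:45, 08:15–09:00.
Windows ≥ 30 min: 08:15–09:00.
Latest start in the last window 08:15–09:00 is 09:00 − 30 min = 08:30.

08:30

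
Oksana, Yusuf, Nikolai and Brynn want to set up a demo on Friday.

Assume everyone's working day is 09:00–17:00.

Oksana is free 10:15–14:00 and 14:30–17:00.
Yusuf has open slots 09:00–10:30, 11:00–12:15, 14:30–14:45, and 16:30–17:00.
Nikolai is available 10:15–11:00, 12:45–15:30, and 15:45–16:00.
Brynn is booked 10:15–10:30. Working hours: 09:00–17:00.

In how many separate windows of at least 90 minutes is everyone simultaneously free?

0

Brynn free within 09:00–17:00: 09:00–10:15, 10:30–17:00.
Oksana ∩ Yusuf: 10:15–10:30, 11:00–12:15, 14:30–14:45, 16:30–17:00.
Oksana ∩ Yusuf ∩ Nikolai: 10:15–10:30, 14:30–14:45.
Oksana ∩ Yusuf ∩ Nikolai ∩ Brynn: 14:30–14:45.
Windows ≥ 90 min: (none).
That's 0 windows.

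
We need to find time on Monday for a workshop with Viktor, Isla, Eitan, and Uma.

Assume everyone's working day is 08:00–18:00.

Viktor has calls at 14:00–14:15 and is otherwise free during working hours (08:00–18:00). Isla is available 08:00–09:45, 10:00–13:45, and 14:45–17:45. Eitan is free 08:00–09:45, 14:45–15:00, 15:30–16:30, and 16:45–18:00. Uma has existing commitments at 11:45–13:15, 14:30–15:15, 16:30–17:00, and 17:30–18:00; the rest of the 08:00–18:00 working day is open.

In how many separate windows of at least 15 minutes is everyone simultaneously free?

3

Viktor free within 08:00–18:00: 08:00–14:00, 14:15–18:00.
Uma free within 08:00–18:00: 08:00–11:45, 13:15–14:30, 15:15–16:30, 17:00–17:30.
Viktor ∩ Isla: 08:00–09:45, 10:00–13:45, 14:45–17:45.
Viktor ∩ Isla ∩ Eitan: 08:00–09:45, 14:45–15:00, 15:30–16:30, 16:45–17:45.
Viktor ∩ Isla ∩ Eitan ∩ Uma: 08:00–09:45, 15:30–16:30, 17:00–17:30.
Windows ≥ 15 min: 08:00–09:45, 15:30–16:30, 17:00–17:30.
That's 3 windows.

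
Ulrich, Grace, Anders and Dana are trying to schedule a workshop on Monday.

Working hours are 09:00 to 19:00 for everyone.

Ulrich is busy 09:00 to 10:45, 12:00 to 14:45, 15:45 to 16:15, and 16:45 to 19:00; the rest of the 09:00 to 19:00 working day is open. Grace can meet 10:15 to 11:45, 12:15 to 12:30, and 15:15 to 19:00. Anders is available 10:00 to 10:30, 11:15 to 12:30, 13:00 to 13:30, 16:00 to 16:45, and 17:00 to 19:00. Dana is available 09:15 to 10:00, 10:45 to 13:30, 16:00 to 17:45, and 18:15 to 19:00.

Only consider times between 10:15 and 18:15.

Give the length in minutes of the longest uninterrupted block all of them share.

30 minutes

Ulrich free within 09:00–19:00: 10:45–12:00, 14:45–15:45, 16:15–16:45.
Ulrich ∩ Grace: 10:45–11:45, 15:15–15:45, 16:15–16:45.
Ulrich ∩ Grace ∩ Anders: 11:15–11:45, 16:15–16:45.
Ulrich ∩ Grace ∩ Anders ∩ Dana: 11:15–11:45, 16:15–16:45.
Restricted to 10:15–18:15: 11:15–11:45, 16:15–16:45.
Common window lengths: 30, 30 min; longest is 30.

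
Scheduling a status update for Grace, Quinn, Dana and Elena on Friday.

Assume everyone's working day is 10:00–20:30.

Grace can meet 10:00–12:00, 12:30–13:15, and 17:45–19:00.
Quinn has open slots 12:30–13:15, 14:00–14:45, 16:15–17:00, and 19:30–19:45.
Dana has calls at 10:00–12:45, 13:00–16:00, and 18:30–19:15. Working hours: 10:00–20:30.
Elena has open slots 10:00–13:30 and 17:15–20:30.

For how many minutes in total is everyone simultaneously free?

15 minutes

Dana free within 10:00–20:30: 12:45–13:00, 16:00–18:30, 19:15–20:30.
Grace ∩ Quinn: 12:30–13:15.
Grace ∩ Quinn ∩ Dana: 12:45–13:00.
Grace ∩ Quinn ∩ Dana ∩ Elena: 12:45–13:00.
Total common minutes: 15.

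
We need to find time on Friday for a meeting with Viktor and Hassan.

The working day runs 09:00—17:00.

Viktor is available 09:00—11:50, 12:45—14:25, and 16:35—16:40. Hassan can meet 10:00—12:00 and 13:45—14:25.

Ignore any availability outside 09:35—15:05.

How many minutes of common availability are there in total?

150 minutes

Viktor ∩ Hassan: 10:00–11:50, 13:45–14:25.
Restricted to 09:35–15:05: 10:00–11:50, 13:45–14:25.
Total common minutes: 110 + 40 = 150.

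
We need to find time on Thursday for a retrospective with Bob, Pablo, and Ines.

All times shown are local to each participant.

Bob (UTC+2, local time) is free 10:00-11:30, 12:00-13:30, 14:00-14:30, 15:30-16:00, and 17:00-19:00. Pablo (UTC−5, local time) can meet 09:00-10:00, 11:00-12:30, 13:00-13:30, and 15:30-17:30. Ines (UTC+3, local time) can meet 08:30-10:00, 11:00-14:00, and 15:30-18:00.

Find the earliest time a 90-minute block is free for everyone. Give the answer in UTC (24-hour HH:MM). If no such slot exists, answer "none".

Bob → UTC: 08:00–09:30, 10:00–11:30, 12:00–12:30, 13:30–14:00, 15:00–17:00.
Pablo → UTC: 14:00–15:00, 16:00–17:30, 18:00–18:30, 20:30–22:30.
Ines → UTC: 05:30–07:00, 08:00–11:00, 12:30–15:00.
Bob ∩ Pablo: 16:00–17:00.
Bob ∩ Pablo ∩ Ines: (none).
Windows ≥ 90 min: (none).

none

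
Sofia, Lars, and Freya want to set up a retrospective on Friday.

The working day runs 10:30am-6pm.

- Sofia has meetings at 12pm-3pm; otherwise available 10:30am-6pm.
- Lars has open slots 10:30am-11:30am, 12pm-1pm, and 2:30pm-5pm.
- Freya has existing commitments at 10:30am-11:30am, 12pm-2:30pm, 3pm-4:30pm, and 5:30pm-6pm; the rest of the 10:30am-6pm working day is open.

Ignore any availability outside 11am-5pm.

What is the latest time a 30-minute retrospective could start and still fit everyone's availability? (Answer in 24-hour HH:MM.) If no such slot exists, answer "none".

16:30

Sofia free within 10:30–18:00: 10:30–12:00, 15:00–18:00.
Freya free within 10:30–18:00: 11:30–12:00, 14:30–15:00, 16:30–17:30.
Sofia ∩ Lars: 10:30–11:30, 15:00–17:00.
Sofia ∩ Lars ∩ Freya: 16:30–17:00.
Restricted to 11:00–17:00: 16:30–17:00.
Windows ≥ 30 min: 16:30–17:00.
Latest start in the last window 16:30–17:00 is 17:00 − 30 min = 16:30.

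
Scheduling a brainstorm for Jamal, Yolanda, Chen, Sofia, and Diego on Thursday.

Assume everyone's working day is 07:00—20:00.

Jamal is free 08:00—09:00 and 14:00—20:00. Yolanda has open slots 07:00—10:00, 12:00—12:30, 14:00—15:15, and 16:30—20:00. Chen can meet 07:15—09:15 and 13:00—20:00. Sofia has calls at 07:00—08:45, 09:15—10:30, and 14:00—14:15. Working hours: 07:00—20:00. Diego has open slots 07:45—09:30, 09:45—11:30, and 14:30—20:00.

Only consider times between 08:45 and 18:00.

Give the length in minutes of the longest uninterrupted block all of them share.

Sofia free within 07:00–20:00: 08:45–09:15, 10:30–14:00, 14:15–20:00.
Jamal ∩ Yolanda: 08:00–09:00, 14:00–15:15, 16:30–20:00.
Jamal ∩ Yolanda ∩ Chen: 08:00–09:00, 14:00–15:15, 16:30–20:00.
Jamal ∩ Yolanda ∩ Chen ∩ Sofia: 08:45–09:00, 14:15–15:15, 16:30–20:00.
Jamal ∩ Yolanda ∩ Chen ∩ Sofia ∩ Diego: 08:45–09:00, 14:30–15:15, 16:30–20:00.
Restricted to 08:45–18:00: 08:45–09:00, 14:30–15:15, 16:30–18:00.
Common window lengths: 15, 45, 90 min; longest is 90.

90 minutes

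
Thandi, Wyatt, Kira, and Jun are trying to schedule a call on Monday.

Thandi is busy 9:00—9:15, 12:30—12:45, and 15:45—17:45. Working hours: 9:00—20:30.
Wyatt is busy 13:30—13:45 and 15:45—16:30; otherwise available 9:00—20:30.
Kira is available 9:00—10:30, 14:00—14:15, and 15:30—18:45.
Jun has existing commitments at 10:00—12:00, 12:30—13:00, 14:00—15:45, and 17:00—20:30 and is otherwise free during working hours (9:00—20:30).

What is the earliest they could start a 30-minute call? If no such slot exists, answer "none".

Thandi free within 09:00–20:30: 09:15–12:30, 12:45–15:45, 17:45–20:30.
Wyatt free within 09:00–20:30: 09:00–13:30, 13:45–15:45, 16:30–20:30.
Jun free within 09:00–20:30: 09:00–10:00, 12:00–12:30, 13:00–14:00, 15:45–17:00.
Thandi ∩ Wyatt: 09:15–12:30, 12:45–13:30, 13:45–15:45, 17:45–20:30.
Thandi ∩ Wyatt ∩ Kira: 09:15–10:30, 14:00–14:15, 15:30–15:45, 17:45–18:45.
Thandi ∩ Wyatt ∩ Kira ∩ Jun: 09:15–10:00.
Windows ≥ 30 min: 09:15–10:00.
Earliest such window starts at 09:15.

09:15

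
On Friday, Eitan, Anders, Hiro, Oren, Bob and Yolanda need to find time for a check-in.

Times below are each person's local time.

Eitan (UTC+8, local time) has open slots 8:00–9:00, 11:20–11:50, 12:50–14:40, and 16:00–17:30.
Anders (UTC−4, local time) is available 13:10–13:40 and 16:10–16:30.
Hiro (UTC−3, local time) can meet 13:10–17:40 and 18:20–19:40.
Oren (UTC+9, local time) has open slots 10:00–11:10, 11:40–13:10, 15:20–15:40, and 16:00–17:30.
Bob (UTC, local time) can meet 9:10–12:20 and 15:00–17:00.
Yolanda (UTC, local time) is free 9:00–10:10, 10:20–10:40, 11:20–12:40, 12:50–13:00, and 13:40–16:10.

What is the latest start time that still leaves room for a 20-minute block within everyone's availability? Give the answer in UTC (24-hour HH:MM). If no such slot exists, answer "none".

Eitan → UTC: 00:00–01:00, 03:20–03:50, 04:50–06:40, 08:00–09:30.
Anders → UTC: 17:10–17:40, 20:10–20:30.
Hiro → UTC: 16:10–20:40, 21:20–22:40.
Oren → UTC: 01:00–02:10, 02:40–04:10, 06:20–06:40, 07:00–08:30.
Bob → UTC: 09:10–12:20, 15:00–17:00.
Yolanda → UTC: 09:00–10:10, 10:20–10:40, 11:20–12:40, 12:50–13:00, 13:40–16:10.
Eitan ∩ Anders: (none).
Eitan ∩ Anders ∩ Hiro: (none).
Eitan ∩ Anders ∩ Hiro ∩ Oren: (none).
Eitan ∩ Anders ∩ Hiro ∩ Oren ∩ Bob: (none).
Eitan ∩ Anders ∩ Hiro ∩ Oren ∩ Bob ∩ Yolanda: (none).
Windows ≥ 20 min: (none).

none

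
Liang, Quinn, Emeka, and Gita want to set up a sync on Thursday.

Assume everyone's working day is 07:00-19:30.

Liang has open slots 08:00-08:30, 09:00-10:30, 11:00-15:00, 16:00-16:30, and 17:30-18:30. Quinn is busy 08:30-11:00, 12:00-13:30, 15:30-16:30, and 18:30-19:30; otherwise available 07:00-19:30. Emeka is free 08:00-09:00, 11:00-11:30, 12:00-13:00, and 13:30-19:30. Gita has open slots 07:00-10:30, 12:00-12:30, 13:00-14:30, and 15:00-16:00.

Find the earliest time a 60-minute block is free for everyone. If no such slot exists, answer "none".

Quinn free within 07:00–19:30: 07:00–08:30, 11:00–12:00, 13:30–15:30, 16:30–18:30.
Liang ∩ Quinn: 08:00–08:30, 11:00–12:00, 13:30–15:00, 17:30–18:30.
Liang ∩ Quinn ∩ Emeka: 08:00–08:30, 11:00–11:30, 13:30–15:00, 17:30–18:30.
Liang ∩ Quinn ∩ Emeka ∩ Gita: 08:00–08:30, 13:30–14:30.
Windows ≥ 60 min: 13:30–14:30.
Earliest such window starts at 13:30.

13:30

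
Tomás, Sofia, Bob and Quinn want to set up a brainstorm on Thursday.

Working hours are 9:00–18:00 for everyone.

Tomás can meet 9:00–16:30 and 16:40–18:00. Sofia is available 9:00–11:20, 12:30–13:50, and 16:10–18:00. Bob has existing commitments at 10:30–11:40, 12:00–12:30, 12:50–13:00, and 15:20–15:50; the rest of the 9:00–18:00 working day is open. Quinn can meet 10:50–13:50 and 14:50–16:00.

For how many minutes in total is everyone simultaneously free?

70 minutes

Bob free within 09:00–18:00: 09:00–10:30, 11:40–12:00, 12:30–12:50, 13:00–15:20, 15:50–18:00.
Tomás ∩ Sofia: 09:00–11:20, 12:30–13:50, 16:10–16:30, 16:40–18:00.
Tomás ∩ Sofia ∩ Bob: 09:00–10:30, 12:30–12:50, 13:00–13:50, 16:10–16:30, 16:40–18:00.
Tomás ∩ Sofia ∩ Bob ∩ Quinn: 12:30–12:50, 13:00–13:50.
Total common minutes: 20 + 50 = 70.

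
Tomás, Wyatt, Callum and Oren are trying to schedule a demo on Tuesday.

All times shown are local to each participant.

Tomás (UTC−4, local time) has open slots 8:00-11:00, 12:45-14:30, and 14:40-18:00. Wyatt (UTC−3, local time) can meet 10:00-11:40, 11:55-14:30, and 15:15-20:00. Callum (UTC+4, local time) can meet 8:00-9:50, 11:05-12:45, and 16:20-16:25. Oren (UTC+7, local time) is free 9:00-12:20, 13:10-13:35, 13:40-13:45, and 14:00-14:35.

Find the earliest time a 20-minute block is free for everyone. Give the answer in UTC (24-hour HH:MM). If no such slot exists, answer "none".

none

Tomás → UTC: 12:00–15:00, 16:45–18:30, 18:40–22:00.
Wyatt → UTC: 13:00–14:40, 14:55–17:30, 18:15–23:00.
Callum → UTC: 04:00–05:50, 07:05–08:45, 12:20–12:25.
Oren → UTC: 02:00–05:20, 06:10–06:35, 06:40–06:45, 07:00–07:35.
Tomás ∩ Wyatt: 13:00–14:40, 14:55–15:00, 16:45–17:30, 18:15–18:30, 18:40–22:00.
Tomás ∩ Wyatt ∩ Callum: (none).
Tomás ∩ Wyatt ∩ Callum ∩ Oren: (none).
Windows ≥ 20 min: (none).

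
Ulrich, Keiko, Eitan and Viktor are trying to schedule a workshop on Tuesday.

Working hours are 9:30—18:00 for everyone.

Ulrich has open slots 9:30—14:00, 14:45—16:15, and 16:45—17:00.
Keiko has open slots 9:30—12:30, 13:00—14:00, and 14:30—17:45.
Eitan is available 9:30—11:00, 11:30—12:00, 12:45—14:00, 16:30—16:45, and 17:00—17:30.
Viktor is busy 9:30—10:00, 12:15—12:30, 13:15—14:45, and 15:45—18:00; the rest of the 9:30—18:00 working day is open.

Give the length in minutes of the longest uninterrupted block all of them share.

60 minutes

Viktor free within 09:30–18:00: 10:00–12:15, 12:30–13:15, 14:45–15:45.
Ulrich ∩ Keiko: 09:30–12:30, 13:00–14:00, 14:45–16:15, 16:45–17:00.
Ulrich ∩ Keiko ∩ Eitan: 09:30–11:00, 11:30–12:00, 13:00–14:00.
Ulrich ∩ Keiko ∩ Eitan ∩ Viktor: 10:00–11:00, 11:30–12:00, 13:00–13:15.
Common window lengths: 60, 30, 15 min; longest is 60.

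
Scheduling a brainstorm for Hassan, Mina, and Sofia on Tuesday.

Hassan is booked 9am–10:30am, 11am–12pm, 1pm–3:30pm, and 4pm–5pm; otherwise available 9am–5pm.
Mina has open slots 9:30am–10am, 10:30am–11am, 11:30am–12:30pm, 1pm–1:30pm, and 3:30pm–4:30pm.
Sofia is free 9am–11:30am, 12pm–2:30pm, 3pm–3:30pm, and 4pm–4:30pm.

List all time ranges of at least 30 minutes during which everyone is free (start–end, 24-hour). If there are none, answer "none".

Hassan free within 09:00–17:00: 10:30–11:00, 12:00–13:00, 15:30–16:00.
Hassan ∩ Mina: 10:30–11:00, 12:00–12:30, 15:30–16:00.
Hassan ∩ Mina ∩ Sofia: 10:30–11:00, 12:00–12:30.
Windows ≥ 30 min: 10:30–11:00, 12:00–12:30.

10:30–11:00, 12:00–12:30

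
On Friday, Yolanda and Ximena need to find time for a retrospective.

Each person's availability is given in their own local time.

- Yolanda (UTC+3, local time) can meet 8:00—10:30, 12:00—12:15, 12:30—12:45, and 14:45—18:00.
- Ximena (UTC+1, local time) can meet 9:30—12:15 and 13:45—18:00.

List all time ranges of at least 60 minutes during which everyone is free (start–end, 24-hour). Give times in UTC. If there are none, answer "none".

Yolanda → UTC: 05:00–07:30, 09:00–09:15, 09:30–09:45, 11:45–15:00.
Ximena → UTC: 08:30–11:15, 12:45–17:00.
Yolanda ∩ Ximena: 09:00–09:15, 09:30–09:45, 12:45–15:00.
Windows ≥ 60 min: 12:45–15:00.

12:45–15:00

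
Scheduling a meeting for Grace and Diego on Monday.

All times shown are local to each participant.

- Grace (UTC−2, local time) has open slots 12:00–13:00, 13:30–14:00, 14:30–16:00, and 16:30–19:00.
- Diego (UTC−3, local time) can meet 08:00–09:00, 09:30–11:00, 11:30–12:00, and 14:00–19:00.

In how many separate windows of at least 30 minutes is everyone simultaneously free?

Grace → UTC: 14:00–15:00, 15:30–16:00, 16:30–18:00, 18:30–21:00.
Diego → UTC: 11:00–12:00, 12:30–14:00, 14:30–15:00, 17:00–22:00.
Grace ∩ Diego: 14:30–15:00, 17:00–18:00, 18:30–21:00.
Windows ≥ 30 min: 14:30–15:00, 17:00–18:00, 18:30–21:00.
That's 3 windows.

3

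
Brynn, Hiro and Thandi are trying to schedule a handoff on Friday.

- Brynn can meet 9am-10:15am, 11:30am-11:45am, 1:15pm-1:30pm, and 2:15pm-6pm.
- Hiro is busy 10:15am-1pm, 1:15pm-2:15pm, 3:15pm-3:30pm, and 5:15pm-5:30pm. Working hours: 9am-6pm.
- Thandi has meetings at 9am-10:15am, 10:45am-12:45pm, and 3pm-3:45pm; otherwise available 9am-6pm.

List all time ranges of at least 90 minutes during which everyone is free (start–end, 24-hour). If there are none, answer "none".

Hiro free within 09:00–18:00: 09:00–10:15, 13:00–13:15, 14:15–15:15, 15:30–17:15, 17:30–18:00.
Thandi free within 09:00–18:00: 10:15–10:45, 12:45–15:00, 15:45–18:00.
Brynn ∩ Hiro: 09:00–10:15, 14:15–15:15, 15:30–17:15, 17:30–18:00.
Brynn ∩ Hiro ∩ Thandi: 14:15–15:00, 15:45–17:15, 17:30–18:00.
Windows ≥ 90 min: 15:45–17:15.

15:45–17:15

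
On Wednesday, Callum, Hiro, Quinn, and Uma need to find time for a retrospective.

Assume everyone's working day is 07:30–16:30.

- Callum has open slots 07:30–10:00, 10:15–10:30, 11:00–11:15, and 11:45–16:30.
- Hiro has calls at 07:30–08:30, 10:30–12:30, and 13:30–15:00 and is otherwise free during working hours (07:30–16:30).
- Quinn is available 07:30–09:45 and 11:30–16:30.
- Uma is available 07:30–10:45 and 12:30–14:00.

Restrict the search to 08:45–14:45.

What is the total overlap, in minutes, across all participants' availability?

Hiro free within 07:30–16:30: 08:30–10:30, 12:30–13:30, 15:00–16:30.
Callum ∩ Hiro: 08:30–10:00, 10:15–10:30, 12:30–13:30, 15:00–16:30.
Callum ∩ Hiro ∩ Quinn: 08:30–09:45, 12:30–13:30, 15:00–16:30.
Callum ∩ Hiro ∩ Quinn ∩ Uma: 08:30–09:45, 12:30–13:30.
Restricted to 08:45–14:45: 08:45–09:45, 12:30–13:30.
Total common minutes: 60 + 60 = 120.

120 minutes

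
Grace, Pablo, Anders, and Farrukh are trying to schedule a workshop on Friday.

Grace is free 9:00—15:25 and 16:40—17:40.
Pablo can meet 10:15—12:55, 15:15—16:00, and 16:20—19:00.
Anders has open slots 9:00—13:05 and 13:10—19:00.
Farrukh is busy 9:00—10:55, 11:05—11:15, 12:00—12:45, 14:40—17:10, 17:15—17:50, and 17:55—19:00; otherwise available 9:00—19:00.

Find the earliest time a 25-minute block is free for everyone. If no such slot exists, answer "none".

11:15

Farrukh free within 09:00–19:00: 10:55–11:05, 11:15–12:00, 12:45–14:40, 17:10–17:15, 17:50–17:55.
Grace ∩ Pablo: 10:15–12:55, 15:15–15:25, 16:40–17:40.
Grace ∩ Pablo ∩ Anders: 10:15–12:55, 15:15–15:25, 16:40–17:40.
Grace ∩ Pablo ∩ Anders ∩ Farrukh: 10:55–11:05, 11:15–12:00, 12:45–12:55, 17:10–17:15.
Windows ≥ 25 min: 11:15–12:00.
Earliest such window starts at 11:15.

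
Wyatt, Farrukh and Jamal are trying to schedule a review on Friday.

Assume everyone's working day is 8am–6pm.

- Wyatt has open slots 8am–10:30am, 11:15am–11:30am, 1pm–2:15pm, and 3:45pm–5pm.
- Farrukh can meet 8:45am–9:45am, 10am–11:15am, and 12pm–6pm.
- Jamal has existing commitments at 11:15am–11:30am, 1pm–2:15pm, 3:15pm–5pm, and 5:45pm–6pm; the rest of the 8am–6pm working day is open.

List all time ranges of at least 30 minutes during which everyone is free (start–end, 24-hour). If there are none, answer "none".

08:45–09:45, 10:00–10:30

Jamal free within 08:00–18:00: 08:00–11:15, 11:30–13:00, 14:15–15:15, 17:00–17:45.
Wyatt ∩ Farrukh: 08:45–09:45, 10:00–10:30, 13:00–14:15, 15:45–17:00.
Wyatt ∩ Farrukh ∩ Jamal: 08:45–09:45, 10:00–10:30.
Windows ≥ 30 min: 08:45–09:45, 10:00–10:30.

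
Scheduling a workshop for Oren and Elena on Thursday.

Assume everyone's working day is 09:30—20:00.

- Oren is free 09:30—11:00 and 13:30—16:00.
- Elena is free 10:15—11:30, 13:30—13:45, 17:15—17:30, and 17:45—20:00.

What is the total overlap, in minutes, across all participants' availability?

60 minutes

Oren ∩ Elena: 10:15–11:00, 13:30–13:45.
Total common minutes: 45 + 15 = 60.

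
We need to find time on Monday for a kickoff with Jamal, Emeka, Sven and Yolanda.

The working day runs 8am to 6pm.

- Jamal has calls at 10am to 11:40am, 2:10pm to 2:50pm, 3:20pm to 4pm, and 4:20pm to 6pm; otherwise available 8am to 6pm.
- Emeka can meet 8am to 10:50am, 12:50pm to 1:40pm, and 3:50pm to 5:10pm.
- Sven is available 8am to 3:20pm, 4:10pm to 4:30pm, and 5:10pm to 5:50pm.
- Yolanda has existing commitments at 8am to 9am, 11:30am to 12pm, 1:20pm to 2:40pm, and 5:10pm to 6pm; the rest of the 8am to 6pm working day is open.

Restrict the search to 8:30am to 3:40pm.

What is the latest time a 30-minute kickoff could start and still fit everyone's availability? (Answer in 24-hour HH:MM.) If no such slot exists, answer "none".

12:50

Jamal free within 08:00–18:00: 08:00–10:00, 11:40–14:10, 14:50–15:20, 16:00–16:20.
Yolanda free within 08:00–18:00: 09:00–11:30, 12:00–13:20, 14:40–17:10.
Jamal ∩ Emeka: 08:00–10:00, 12:50–13:40, 16:00–16:20.
Jamal ∩ Emeka ∩ Sven: 08:00–10:00, 12:50–13:40, 16:10–16:20.
Jamal ∩ Emeka ∩ Sven ∩ Yolanda: 09:00–10:00, 12:50–13:20, 16:10–16:20.
Restricted to 08:30–15:40: 09:00–10:00, 12:50–13:20.
Windows ≥ 30 min: 09:00–10:00, 12:50–13:20.
Latest start in the last window 12:50–13:20 is 13:20 − 30 min = 12:50.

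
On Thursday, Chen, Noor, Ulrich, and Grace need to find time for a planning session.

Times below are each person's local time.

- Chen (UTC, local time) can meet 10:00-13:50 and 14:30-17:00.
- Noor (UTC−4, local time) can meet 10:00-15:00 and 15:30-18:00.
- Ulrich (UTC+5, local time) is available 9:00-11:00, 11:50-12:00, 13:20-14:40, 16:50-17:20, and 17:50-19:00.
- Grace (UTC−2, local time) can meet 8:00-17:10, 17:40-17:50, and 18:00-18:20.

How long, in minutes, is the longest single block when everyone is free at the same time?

0 minutes

Chen → UTC: 10:00–13:50, 14:30–17:00.
Noor → UTC: 14:00–19:00, 19:30–22:00.
Ulrich → UTC: 04:00–06:00, 06:50–07:00, 08:20–09:40, 11:50–12:20, 12:50–14:00.
Grace → UTC: 10:00–19:10, 19:40–19:50, 20:00–20:20.
Chen ∩ Noor: 14:30–17:00.
Chen ∩ Noor ∩ Ulrich: (none).
Chen ∩ Noor ∩ Ulrich ∩ Grace: (none).
No common window.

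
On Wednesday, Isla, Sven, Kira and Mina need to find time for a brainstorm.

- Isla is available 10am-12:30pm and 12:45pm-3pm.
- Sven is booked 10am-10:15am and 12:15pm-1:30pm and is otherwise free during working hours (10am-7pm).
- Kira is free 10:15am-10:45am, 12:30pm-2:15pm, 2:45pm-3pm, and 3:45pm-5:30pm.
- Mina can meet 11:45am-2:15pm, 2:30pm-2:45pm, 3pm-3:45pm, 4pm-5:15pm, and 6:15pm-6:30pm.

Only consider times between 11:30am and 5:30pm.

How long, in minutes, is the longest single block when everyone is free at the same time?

Sven free within 10:00–19:00: 10:15–12:15, 13:30–19:00.
Isla ∩ Sven: 10:15–12:15, 13:30–15:00.
Isla ∩ Sven ∩ Kira: 10:15–10:45, 13:30–14:15, 14:45–15:00.
Isla ∩ Sven ∩ Kira ∩ Mina: 13:30–14:15.
Restricted to 11:30–17:30: 13:30–14:15.
Single common window of 45 minutes.

45 minutes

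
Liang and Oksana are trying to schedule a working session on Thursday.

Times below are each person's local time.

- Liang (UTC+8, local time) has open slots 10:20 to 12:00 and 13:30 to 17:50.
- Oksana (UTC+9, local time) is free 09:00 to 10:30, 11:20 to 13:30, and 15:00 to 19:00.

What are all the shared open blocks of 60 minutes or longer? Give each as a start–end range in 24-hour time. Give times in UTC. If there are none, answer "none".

02:20–04:00, 06:00–09:50

Liang → UTC: 02:20–04:00, 05:30–09:50.
Oksana → UTC: 00:00–01:30, 02:20–04:30, 06:00–10:00.
Liang ∩ Oksana: 02:20–04:00, 06:00–09:50.
Windows ≥ 60 min: 02:20–04:00, 06:00–09:50.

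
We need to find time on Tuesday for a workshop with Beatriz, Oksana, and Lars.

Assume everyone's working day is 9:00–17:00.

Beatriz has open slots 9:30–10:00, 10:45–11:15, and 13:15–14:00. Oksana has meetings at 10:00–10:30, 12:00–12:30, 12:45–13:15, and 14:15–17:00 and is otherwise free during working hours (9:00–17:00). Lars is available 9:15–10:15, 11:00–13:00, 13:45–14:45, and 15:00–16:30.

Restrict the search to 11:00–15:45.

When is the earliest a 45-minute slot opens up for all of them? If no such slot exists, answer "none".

none

Oksana free within 09:00–17:00: 09:00–10:00, 10:30–12:00, 12:30–12:45, 13:15–14:15.
Beatriz ∩ Oksana: 09:30–10:00, 10:45–11:15, 13:15–14:00.
Beatriz ∩ Oksana ∩ Lars: 09:30–10:00, 11:00–11:15, 13:45–14:00.
Restricted to 11:00–15:45: 11:00–11:15, 13:45–14:00.
Windows ≥ 45 min: (none).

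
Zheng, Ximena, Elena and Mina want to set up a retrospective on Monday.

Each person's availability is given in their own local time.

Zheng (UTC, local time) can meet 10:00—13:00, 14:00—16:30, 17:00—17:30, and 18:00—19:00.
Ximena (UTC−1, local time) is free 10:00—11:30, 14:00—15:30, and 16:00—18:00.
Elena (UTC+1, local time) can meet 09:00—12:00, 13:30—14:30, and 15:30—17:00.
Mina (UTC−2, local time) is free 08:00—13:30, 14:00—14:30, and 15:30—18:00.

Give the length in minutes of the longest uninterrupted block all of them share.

30 minutes

Zheng → UTC: 10:00–13:00, 14:00–16:30, 17:00–17:30, 18:00–19:00.
Ximena → UTC: 11:00–12:30, 15:00–16:30, 17:00–19:00.
Elena → UTC: 08:00–11:00, 12:30–13:30, 14:30–16:00.
Mina → UTC: 10:00–15:30, 16:00–16:30, 17:30–20:00.
Zheng ∩ Ximena: 11:00–12:30, 15:00–16:30, 17:00–17:30, 18:00–19:00.
Zheng ∩ Ximena ∩ Elena: 15:00–16:00.
Zheng ∩ Ximena ∩ Elena ∩ Mina: 15:00–15:30.
Single common window of 30 minutes.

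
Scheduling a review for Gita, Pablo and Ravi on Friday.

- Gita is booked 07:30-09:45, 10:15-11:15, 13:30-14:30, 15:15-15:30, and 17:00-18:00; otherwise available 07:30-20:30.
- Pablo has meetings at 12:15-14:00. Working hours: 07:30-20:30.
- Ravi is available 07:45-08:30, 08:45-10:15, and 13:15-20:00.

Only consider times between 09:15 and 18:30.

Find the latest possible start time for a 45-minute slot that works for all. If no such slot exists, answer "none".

16:15

Gita free within 07:30–20:30: 09:45–10:15, 11:15–13:30, 14:30–15:15, 15:30–17:00, 18:00–20:30.
Pablo free within 07:30–20:30: 07:30–12:15, 14:00–20:30.
Gita ∩ Pablo: 09:45–10:15, 11:15–12:15, 14:30–15:15, 15:30–17:00, 18:00–20:30.
Gita ∩ Pablo ∩ Ravi: 09:45–10:15, 14:30–15:15, 15:30–17:00, 18:00–20:00.
Restricted to 09:15–18:30: 09:45–10:15, 14:30–15:15, 15:30–17:00, 18:00–18:30.
Windows ≥ 45 min: 14:30–15:15, 15:30–17:00.
Latest start in the last window 15:30–17:00 is 17:00 − 45 min = 16:15.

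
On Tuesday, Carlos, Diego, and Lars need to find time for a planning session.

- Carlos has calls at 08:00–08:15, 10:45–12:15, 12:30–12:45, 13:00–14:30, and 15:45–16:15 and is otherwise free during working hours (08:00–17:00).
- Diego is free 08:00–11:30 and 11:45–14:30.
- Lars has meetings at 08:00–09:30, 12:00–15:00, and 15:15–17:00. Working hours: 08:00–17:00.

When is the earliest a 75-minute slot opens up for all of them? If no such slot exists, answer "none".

Carlos free within 08:00–17:00: 08:15–10:45, 12:15–12:30, 12:45–13:00, 14:30–15:45, 16:15–17:00.
Lars free within 08:00–17:00: 09:30–12:00, 15:00–15:15.
Carlos ∩ Diego: 08:15–10:45, 12:15–12:30, 12:45–13:00.
Carlos ∩ Diego ∩ Lars: 09:30–10:45.
Windows ≥ 75 min: 09:30–10:45.
Earliest such window starts at 09:30.

09:30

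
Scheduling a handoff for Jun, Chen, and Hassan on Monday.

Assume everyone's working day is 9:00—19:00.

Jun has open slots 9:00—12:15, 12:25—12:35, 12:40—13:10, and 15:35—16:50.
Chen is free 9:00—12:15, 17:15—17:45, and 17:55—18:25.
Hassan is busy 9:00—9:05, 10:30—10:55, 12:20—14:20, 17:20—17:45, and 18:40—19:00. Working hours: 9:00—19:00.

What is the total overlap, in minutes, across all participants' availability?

165 minutes

Hassan free within 09:00–19:00: 09:05–10:30, 10:55–12:20, 14:20–17:20, 17:45–18:40.
Jun ∩ Chen: 09:00–12:15.
Jun ∩ Chen ∩ Hassan: 09:05–10:30, 10:55–12:15.
Total common minutes: 85 + 80 = 165.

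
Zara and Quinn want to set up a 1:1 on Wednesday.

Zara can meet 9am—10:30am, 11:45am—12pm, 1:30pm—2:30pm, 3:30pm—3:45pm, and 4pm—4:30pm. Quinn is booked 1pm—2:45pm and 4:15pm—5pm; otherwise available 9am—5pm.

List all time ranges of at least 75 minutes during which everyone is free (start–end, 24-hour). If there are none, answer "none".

09:00–10:30

Quinn free within 09:00–17:00: 09:00–13:00, 14:45–16:15.
Zara ∩ Quinn: 09:00–10:30, 11:45–12:00, 15:30–15:45, 16:00–16:15.
Windows ≥ 75 min: 09:00–10:30.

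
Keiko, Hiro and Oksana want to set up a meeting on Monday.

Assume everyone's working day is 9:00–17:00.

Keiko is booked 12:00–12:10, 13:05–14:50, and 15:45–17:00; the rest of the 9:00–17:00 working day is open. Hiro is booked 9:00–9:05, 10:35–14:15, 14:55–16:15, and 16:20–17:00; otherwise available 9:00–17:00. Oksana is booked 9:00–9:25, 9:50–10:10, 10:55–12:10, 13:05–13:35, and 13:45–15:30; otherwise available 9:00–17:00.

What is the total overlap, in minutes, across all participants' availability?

50 minutes

Keiko free within 09:00–17:00: 09:00–12:00, 12:10–13:05, 14:50–15:45.
Hiro free within 09:00–17:00: 09:05–10:35, 14:15–14:55, 16:15–16:20.
Oksana free within 09:00–17:00: 09:25–09:50, 10:10–10:55, 12:10–13:05, 13:35–13:45, 15:30–17:00.
Keiko ∩ Hiro: 09:05–10:35, 14:50–14:55.
Keiko ∩ Hiro ∩ Oksana: 09:25–09:50, 10:10–10:35.
Total common minutes: 25 + 25 = 50.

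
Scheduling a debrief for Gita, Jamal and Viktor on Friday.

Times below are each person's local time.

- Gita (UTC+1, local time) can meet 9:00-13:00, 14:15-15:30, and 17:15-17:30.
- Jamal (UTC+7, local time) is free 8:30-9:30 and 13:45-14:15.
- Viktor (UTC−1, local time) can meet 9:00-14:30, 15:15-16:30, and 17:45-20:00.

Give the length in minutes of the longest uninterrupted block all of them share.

Gita → UTC: 08:00–12:00, 13:15–14:30, 16:15–16:30.
Jamal → UTC: 01:30–02:30, 06:45–07:15.
Viktor → UTC: 10:00–15:30, 16:15–17:30, 18:45–21:00.
Gita ∩ Jamal: (none).
Gita ∩ Jamal ∩ Viktor: (none).
No common window.

0 minutes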